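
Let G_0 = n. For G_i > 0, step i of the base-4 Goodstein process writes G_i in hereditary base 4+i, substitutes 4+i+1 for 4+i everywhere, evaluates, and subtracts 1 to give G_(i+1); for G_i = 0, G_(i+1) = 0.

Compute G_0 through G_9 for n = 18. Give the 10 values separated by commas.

18, 26, 36, 48, 53, 58, 63, 68, 73, 78

i=0: 18 = 4^2 + 2 (b=4); 4→5: 5^2 + 2 = 27; 27−1 = 26
i=1: 26 = 5^2 + 1 (b=5); 5→6: 6^2 + 1 = 37; 37−1 = 36
i=2: 36 = 6^2 (b=6); 6→7: 7^2 = 49; 49−1 = 48
i=3: 48 = 6·7 + 6 (b=7); 7→8: 6·8 + 6 = 54; 54−1 = 53
i=4: 53 = 6·8 + 5 (b=8); 8→9: 6·9 + 5 = 59; 59−1 = 58
i=5: 58 = 6·9 + 4 (b=9); 9→10: 6·10 + 4 = 64; 64−1 = 63
i=6: 63 = 6·10 + 3 (b=10); 10→11: 6·11 + 3 = 69; 69−1 = 68
i=7: 68 = 6·11 + 2 (b=11); 11→12: 6·12 + 2 = 74; 74−1 = 73
i=8: 73 = 6·12 + 1 (b=12); 12→13: 6·13 + 1 = 79; 79−1 = 78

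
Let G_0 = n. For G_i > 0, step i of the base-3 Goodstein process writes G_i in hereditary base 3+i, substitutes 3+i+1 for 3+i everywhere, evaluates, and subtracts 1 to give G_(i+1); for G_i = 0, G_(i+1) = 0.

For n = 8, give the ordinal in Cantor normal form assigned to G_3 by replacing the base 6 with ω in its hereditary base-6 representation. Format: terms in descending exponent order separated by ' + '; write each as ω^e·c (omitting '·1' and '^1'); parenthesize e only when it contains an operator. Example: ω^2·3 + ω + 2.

i=0: 8 = 2·3 + 2 (b=3); 3→4: 2·4 + 2 = 10; 10−1 = 9
i=1: 9 = 2·4 + 1 (b=4); 4→5: 2·5 + 1 = 11; 11−1 = 10
i=2: 10 = 2·5 (b=5); 5→6: 2·6 = 12; 12−1 = 11
i=3: 11 = 6 + 5 (b=6); 6→7: 7 + 5 = 12; 12−1 = 11

ω + 5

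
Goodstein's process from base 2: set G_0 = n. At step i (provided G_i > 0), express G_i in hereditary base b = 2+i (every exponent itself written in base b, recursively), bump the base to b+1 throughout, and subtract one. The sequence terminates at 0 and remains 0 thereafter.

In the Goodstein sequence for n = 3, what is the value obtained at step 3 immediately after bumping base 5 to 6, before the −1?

2

(0) 3|_2 = 2 + 1 ↦ 3 + 1|_3 = 4 ⇒ 3
(1) 3|_3 = 3 ↦ 4|_4 = 4 ⇒ 3
(2) 3|_4 = 3 ↦ 3|_5 = 3 ⇒ 2
(3) 2|_5 = 2 ↦ 2|_6 = 2 ⇒ 1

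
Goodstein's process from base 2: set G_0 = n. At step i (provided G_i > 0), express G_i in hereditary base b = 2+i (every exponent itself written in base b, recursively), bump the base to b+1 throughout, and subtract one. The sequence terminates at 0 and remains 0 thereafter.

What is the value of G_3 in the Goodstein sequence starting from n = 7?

3127

G_0 = 7. HB_2(7) = 2^2 + 2 + 1. Bump = 31. G_1 = 30.
G_1 = 30. HB_3(30) = 3^3 + 3. Bump = 260. G_2 = 259.
G_2 = 259. HB_4(259) = 4^4 + 3. Bump = 3128. G_3 = 3127.
G_3 = 3127. HB_5(3127) = 5^5 + 2. Bump = 46658. G_4 = 46657.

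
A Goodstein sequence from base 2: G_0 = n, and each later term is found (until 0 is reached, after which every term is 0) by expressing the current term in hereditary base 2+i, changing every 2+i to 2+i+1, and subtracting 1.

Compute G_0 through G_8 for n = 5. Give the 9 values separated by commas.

5 —HB2→ 2^2 + 1 —bump→ 3^3 + 1 = 28 —(−1)→ 27
27 —HB3→ 3^3 —bump→ 4^4 = 256 —(−1)→ 255
255 —HB4→ 3·4^3 + 3·4^2 + 3·4 + 3 —bump→ 3·5^3 + 3·5^2 + 3·5 + 3 = 468 —(−1)→ 467
467 —HB5→ 3·5^3 + 3·5^2 + 3·5 + 2 —bump→ 3·6^3 + 3·6^2 + 3·6 + 2 = 776 —(−1)→ 775
775 —HB6→ 3·6^3 + 3·6^2 + 3·6 + 1 —bump→ 3·7^3 + 3·7^2 + 3·7 + 1 = 1198 —(−1)→ 1197
1197 —HB7→ 3·7^3 + 3·7^2 + 3·7 —bump→ 3·8^3 + 3·8^2 + 3·8 = 1752 —(−1)→ 1751
1751 —HB8→ 3·8^3 + 3·8^2 + 2·8 + 7 —bump→ 3·9^3 + 3·9^2 + 2·9 + 7 = 2455 —(−1)→ 2454
2454 —HB9→ 3·9^3 + 3·9^2 + 2·9 + 6 —bump→ 3·10^3 + 3·10^2 + 2·10 + 6 = 3326 —(−1)→ 3325

5, 27, 255, 467, 775, 1197, 1751, 2454, 3325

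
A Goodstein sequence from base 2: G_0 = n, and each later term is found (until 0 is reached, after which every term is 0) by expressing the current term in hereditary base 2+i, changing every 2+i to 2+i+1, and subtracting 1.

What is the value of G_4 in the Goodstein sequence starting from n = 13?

280711

13 —HB2→ 2^(2 + 1) + 2^2 + 1 —bump→ 3^(3 + 1) + 3^3 + 1 = 109 —(−1)→ 108
108 —HB3→ 3^(3 + 1) + 3^3 —bump→ 4^(4 + 1) + 4^4 = 1280 —(−1)→ 1279
1279 —HB4→ 4^(4 + 1) + 3·4^3 + 3·4^2 + 3·4 + 3 —bump→ 5^(5 + 1) + 3·5^3 + 3·5^2 + 3·5 + 3 = 16093 —(−1)→ 16092
16092 —HB5→ 5^(5 + 1) + 3·5^3 + 3·5^2 + 3·5 + 2 —bump→ 6^(6 + 1) + 3·6^3 + 3·6^2 + 3·6 + 2 = 280712 —(−1)→ 280711
280711 —HB6→ 6^(6 + 1) + 3·6^3 + 3·6^2 + 3·6 + 1 —bump→ 7^(7 + 1) + 3·7^3 + 3·7^2 + 3·7 + 1 = 5765999 —(−1)→ 5765998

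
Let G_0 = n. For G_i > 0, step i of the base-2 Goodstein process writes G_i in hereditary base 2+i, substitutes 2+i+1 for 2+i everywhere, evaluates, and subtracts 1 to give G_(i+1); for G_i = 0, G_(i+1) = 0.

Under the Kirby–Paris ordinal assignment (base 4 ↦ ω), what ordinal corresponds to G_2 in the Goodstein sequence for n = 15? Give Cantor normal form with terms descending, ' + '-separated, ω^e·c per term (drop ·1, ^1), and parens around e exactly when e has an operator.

ω^(ω + 1) + ω^ω + 3

base 2: 15 = 2^(2 + 1) + 2^2 + 2 + 1; at 3: 3^(3 + 1) + 3^3 + 3 + 1 = 112; next = 111
base 3: 111 = 3^(3 + 1) + 3^3 + 3; at 4: 4^(4 + 1) + 4^4 + 4 = 1284; next = 1283
base 4: 1283 = 4^(4 + 1) + 4^4 + 3; at 5: 5^(5 + 1) + 5^5 + 3 = 18753; next = 18752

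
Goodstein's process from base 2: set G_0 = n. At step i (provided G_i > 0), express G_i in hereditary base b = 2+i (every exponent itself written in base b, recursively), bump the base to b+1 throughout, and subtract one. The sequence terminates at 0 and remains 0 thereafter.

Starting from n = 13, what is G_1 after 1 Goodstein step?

13 —HB2→ 2^(2 + 1) + 2^2 + 1 —bump→ 3^(3 + 1) + 3^3 + 1 = 109 —(−1)→ 108
108 —HB3→ 3^(3 + 1) + 3^3 —bump→ 4^(4 + 1) + 4^4 = 1280 —(−1)→ 1279

108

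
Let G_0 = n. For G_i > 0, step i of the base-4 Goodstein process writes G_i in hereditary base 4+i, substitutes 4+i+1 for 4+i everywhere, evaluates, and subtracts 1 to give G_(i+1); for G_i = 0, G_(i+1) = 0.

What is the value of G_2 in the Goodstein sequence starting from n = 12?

[0] 12 ≡ 3·4 (base 4). Lift 5: 15. −1: 14.
[1] 14 ≡ 2·5 + 4 (base 5). Lift 6: 16. −1: 15.

15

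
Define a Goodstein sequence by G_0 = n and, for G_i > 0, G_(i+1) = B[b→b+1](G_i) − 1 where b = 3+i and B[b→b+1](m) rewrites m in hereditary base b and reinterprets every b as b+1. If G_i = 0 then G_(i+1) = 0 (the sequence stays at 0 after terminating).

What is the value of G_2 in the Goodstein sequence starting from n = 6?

7

(0) 6|_3 = 2·3 ↦ 2·4|_4 = 8 ⇒ 7
(1) 7|_4 = 4 + 3 ↦ 5 + 3|_5 = 8 ⇒ 7
(2) 7|_5 = 5 + 2 ↦ 6 + 2|_6 = 8 ⇒ 7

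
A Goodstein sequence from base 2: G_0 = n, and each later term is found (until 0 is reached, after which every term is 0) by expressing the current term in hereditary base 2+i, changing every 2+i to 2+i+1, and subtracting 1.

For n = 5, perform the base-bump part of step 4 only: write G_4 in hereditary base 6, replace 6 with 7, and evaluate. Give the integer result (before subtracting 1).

1198

G_0=5  [base 2] 2^2 + 1  →[2↦3]→  3^3 + 1 = 28  −1 ⇒ G_1=27
G_1=27  [base 3] 3^3  →[3↦4]→  4^4 = 256  −1 ⇒ G_2=255
G_2=255  [base 4] 3·4^3 + 3·4^2 + 3·4 + 3  →[4↦5]→  3·5^3 + 3·5^2 + 3·5 + 3 = 468  −1 ⇒ G_3=467
G_3=467  [base 5] 3·5^3 + 3·5^2 + 3·5 + 2  →[5↦6]→  3·6^3 + 3·6^2 + 3·6 + 2 = 776  −1 ⇒ G_4=775
G_4=775  [base 6] 3·6^3 + 3·6^2 + 3·6 + 1  →[6↦7]→  3·7^3 + 3·7^2 + 3·7 + 1 = 1198  −1 ⇒ G_5=1197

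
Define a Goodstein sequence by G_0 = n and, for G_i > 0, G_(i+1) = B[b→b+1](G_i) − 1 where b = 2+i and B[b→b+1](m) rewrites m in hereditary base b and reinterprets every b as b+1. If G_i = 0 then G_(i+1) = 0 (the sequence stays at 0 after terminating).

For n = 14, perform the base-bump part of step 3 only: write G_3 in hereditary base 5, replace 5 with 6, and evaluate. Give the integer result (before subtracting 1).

(0) 14|_2 = 2^(2 + 1) + 2^2 + 2 ↦ 3^(3 + 1) + 3^3 + 3|_3 = 111 ⇒ 110
(1) 110|_3 = 3^(3 + 1) + 3^3 + 2 ↦ 4^(4 + 1) + 4^4 + 2|_4 = 1282 ⇒ 1281
(2) 1281|_4 = 4^(4 + 1) + 4^4 + 1 ↦ 5^(5 + 1) + 5^5 + 1|_5 = 18751 ⇒ 18750
(3) 18750|_5 = 5^(5 + 1) + 5^5 ↦ 6^(6 + 1) + 6^6|_6 = 326592 ⇒ 326591

326592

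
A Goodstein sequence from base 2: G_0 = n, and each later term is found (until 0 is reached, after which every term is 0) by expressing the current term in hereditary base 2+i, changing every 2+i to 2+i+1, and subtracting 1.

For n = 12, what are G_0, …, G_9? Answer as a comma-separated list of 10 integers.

base 2: 12 = 2^(2 + 1) + 2^2; at 3: 3^(3 + 1) + 3^3 = 108; next = 107
base 3: 107 = 3^(3 + 1) + 2·3^2 + 2·3 + 2; at 4: 4^(4 + 1) + 2·4^2 + 2·4 + 2 = 1066; next = 1065
base 4: 1065 = 4^(4 + 1) + 2·4^2 + 2·4 + 1; at 5: 5^(5 + 1) + 2·5^2 + 2·5 + 1 = 15686; next = 15685
base 5: 15685 = 5^(5 + 1) + 2·5^2 + 2·5; at 6: 6^(6 + 1) + 2·6^2 + 2·6 = 280020; next = 280019
base 6: 280019 = 6^(6 + 1) + 2·6^2 + 6 + 5; at 7: 7^(7 + 1) + 2·7^2 + 7 + 5 = 5764911; next = 5764910
base 7: 5764910 = 7^(7 + 1) + 2·7^2 + 7 + 4; at 8: 8^(8 + 1) + 2·8^2 + 8 + 4 = 134217868; next = 134217867
base 8: 134217867 = 8^(8 + 1) + 2·8^2 + 8 + 3; at 9: 9^(9 + 1) + 2·9^2 + 9 + 3 = 3486784575; next = 3486784574
base 9: 3486784574 = 9^(9 + 1) + 2·9^2 + 9 + 2; at 10: 10^(10 + 1) + 2·10^2 + 10 + 2 = 100000000212; next = 100000000211
base 10: 100000000211 = 10^(10 + 1) + 2·10^2 + 10 + 1; at 11: 11^(11 + 1) + 2·11^2 + 11 + 1 = 3138428376975; next = 3138428376974

12, 107, 1065, 15685, 280019, 5764910, 134217867, 3486784574, 100000000211, 3138428376974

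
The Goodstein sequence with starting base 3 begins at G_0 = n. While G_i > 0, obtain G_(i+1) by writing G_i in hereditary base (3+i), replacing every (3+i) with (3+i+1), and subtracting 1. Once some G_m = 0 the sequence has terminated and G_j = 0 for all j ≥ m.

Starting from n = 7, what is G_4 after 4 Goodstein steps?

9

i=0: 7 = 2·3 + 1 (b=3); 3→4: 2·4 + 1 = 9; 9−1 = 8
i=1: 8 = 2·4 (b=4); 4→5: 2·5 = 10; 10−1 = 9
i=2: 9 = 5 + 4 (b=5); 5→6: 6 + 4 = 10; 10−1 = 9
i=3: 9 = 6 + 3 (b=6); 6→7: 7 + 3 = 10; 10−1 = 9
i=4: 9 = 7 + 2 (b=7); 7→8: 8 + 2 = 10; 10−1 = 9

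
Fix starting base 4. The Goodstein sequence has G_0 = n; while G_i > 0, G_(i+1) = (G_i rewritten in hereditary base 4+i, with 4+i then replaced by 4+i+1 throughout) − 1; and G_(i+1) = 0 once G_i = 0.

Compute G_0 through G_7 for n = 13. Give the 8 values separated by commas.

13, 15, 17, 18, 19, 20, 21, 22

G_0 = 13. HB_4(13) = 3·4 + 1. Bump = 16. G_1 = 15.
G_1 = 15. HB_5(15) = 3·5. Bump = 18. G_2 = 17.
G_2 = 17. HB_6(17) = 2·6 + 5. Bump = 19. G_3 = 18.
G_3 = 18. HB_7(18) = 2·7 + 4. Bump = 20. G_4 = 19.
G_4 = 19. HB_8(19) = 2·8 + 3. Bump = 21. G_5 = 20.
G_5 = 20. HB_9(20) = 2·9 + 2. Bump = 22. G_6 = 21.
G_6 = 21. HB_10(21) = 2·10 + 1. Bump = 23. G_7 = 22.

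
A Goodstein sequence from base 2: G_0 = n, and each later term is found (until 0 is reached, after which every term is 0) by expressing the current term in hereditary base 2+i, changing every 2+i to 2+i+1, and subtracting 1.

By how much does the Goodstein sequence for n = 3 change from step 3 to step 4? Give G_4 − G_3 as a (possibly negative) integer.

-1

i=0: 3 = 2 + 1 (b=2); 2→3: 3 + 1 = 4; 4−1 = 3
i=1: 3 = 3 (b=3); 3→4: 4 = 4; 4−1 = 3
i=2: 3 = 3 (b=4); 4→5: 3 = 3; 3−1 = 2
i=3: 2 = 2 (b=5); 5→6: 2 = 2; 2−1 = 1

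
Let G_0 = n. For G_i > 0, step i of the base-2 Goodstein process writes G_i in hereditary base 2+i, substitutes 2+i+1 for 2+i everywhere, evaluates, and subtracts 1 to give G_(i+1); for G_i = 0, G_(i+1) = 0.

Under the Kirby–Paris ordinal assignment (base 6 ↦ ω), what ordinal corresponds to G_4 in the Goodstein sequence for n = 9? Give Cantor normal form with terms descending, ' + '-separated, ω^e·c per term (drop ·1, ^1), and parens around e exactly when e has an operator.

ω^ω·3 + ω^3·3 + ω^2·3 + ω·3 + 1

[0] 9 ≡ 2^(2 + 1) + 1 (base 2). Lift 3: 82. −1: 81.
[1] 81 ≡ 3^(3 + 1) (base 3). Lift 4: 1024. −1: 1023.
[2] 1023 ≡ 3·4^4 + 3·4^3 + 3·4^2 + 3·4 + 3 (base 4). Lift 5: 9843. −1: 9842.
[3] 9842 ≡ 3·5^5 + 3·5^3 + 3·5^2 + 3·5 + 2 (base 5). Lift 6: 140744. −1: 140743.
[4] 140743 ≡ 3·6^6 + 3·6^3 + 3·6^2 + 3·6 + 1 (base 6). Lift 7: 2471827. −1: 2471826.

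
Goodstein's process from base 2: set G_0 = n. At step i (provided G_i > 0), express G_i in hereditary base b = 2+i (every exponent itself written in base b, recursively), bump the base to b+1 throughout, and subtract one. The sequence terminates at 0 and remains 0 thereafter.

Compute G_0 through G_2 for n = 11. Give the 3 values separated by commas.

11, 84, 1027

11 —HB2→ 2^(2 + 1) + 2 + 1 —bump→ 3^(3 + 1) + 3 + 1 = 85 —(−1)→ 84
84 —HB3→ 3^(3 + 1) + 3 —bump→ 4^(4 + 1) + 4 = 1028 —(−1)→ 1027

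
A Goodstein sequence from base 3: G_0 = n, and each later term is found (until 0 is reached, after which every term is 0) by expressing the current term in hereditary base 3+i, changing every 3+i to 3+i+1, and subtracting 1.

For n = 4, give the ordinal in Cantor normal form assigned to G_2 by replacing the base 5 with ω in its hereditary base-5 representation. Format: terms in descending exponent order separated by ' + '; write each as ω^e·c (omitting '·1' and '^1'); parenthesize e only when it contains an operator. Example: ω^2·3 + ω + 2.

[0] 4 ≡ 3 + 1 (base 3). Lift 4: 5. −1: 4.
[1] 4 ≡ 4 (base 4). Lift 5: 5. −1: 4.
[2] 4 ≡ 4 (base 5). Lift 6: 4. −1: 3.

4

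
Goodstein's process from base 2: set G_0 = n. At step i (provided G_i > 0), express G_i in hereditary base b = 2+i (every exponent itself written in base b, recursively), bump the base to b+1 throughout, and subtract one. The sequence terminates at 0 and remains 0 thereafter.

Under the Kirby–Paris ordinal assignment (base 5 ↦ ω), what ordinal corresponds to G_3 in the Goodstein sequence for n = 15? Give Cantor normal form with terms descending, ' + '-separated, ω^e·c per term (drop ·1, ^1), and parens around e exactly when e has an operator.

base 2: 15 = 2^(2 + 1) + 2^2 + 2 + 1; at 3: 3^(3 + 1) + 3^3 + 3 + 1 = 112; next = 111
base 3: 111 = 3^(3 + 1) + 3^3 + 3; at 4: 4^(4 + 1) + 4^4 + 4 = 1284; next = 1283
base 4: 1283 = 4^(4 + 1) + 4^4 + 3; at 5: 5^(5 + 1) + 5^5 + 3 = 18753; next = 18752

ω^(ω + 1) + ω^ω + 2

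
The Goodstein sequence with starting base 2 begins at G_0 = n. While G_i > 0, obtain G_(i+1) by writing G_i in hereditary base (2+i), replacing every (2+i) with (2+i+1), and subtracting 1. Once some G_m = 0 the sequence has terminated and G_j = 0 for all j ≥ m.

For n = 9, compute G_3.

9842

(0) 9|_2 = 2^(2 + 1) + 1 ↦ 3^(3 + 1) + 1|_3 = 82 ⇒ 81
(1) 81|_3 = 3^(3 + 1) ↦ 4^(4 + 1)|_4 = 1024 ⇒ 1023
(2) 1023|_4 = 3·4^4 + 3·4^3 + 3·4^2 + 3·4 + 3 ↦ 3·5^5 + 3·5^3 + 3·5^2 + 3·5 + 3|_5 = 9843 ⇒ 9842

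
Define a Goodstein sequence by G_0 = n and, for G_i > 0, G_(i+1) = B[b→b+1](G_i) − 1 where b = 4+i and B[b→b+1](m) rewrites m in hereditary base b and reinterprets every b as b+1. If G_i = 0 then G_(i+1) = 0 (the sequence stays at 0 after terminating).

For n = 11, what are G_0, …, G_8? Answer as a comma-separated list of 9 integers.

11, 12, 13, 14, 15, 15, 15, 15, 15

G_0=11  [base 4] 2·4 + 3  →[4↦5]→  2·5 + 3 = 13  −1 ⇒ G_1=12
G_1=12  [base 5] 2·5 + 2  →[5↦6]→  2·6 + 2 = 14  −1 ⇒ G_2=13
G_2=13  [base 6] 2·6 + 1  →[6↦7]→  2·7 + 1 = 15  −1 ⇒ G_3=14
G_3=14  [base 7] 2·7  →[7↦8]→  2·8 = 16  −1 ⇒ G_4=15
G_4=15  [base 8] 8 + 7  →[8↦9]→  9 + 7 = 16  −1 ⇒ G_5=15
G_5=15  [base 9] 9 + 6  →[9↦10]→  10 + 6 = 16  −1 ⇒ G_6=15
G_6=15  [base 10] 10 + 5  →[10↦11]→  11 + 5 = 16  −1 ⇒ G_7=15
G_7=15  [base 11] 11 + 4  →[11↦12]→  12 + 4 = 16  −1 ⇒ G_8=15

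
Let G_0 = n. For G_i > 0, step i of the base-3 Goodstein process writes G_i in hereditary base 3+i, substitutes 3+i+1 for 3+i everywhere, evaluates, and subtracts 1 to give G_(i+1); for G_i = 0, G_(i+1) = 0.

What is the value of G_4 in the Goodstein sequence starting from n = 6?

i=0: 6 = 2·3 (b=3); 3→4: 2·4 = 8; 8−1 = 7
i=1: 7 = 4 + 3 (b=4); 4→5: 5 + 3 = 8; 8−1 = 7
i=2: 7 = 5 + 2 (b=5); 5→6: 6 + 2 = 8; 8−1 = 7
i=3: 7 = 6 + 1 (b=6); 6→7: 7 + 1 = 8; 8−1 = 7

7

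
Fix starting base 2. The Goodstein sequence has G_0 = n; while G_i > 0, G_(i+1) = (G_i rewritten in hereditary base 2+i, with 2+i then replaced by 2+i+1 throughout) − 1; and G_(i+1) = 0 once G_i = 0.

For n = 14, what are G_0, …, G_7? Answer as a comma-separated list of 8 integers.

14, 110, 1281, 18750, 326591, 5862840, 134404971, 3487116548

14 —HB2→ 2^(2 + 1) + 2^2 + 2 —bump→ 3^(3 + 1) + 3^3 + 3 = 111 —(−1)→ 110
110 —HB3→ 3^(3 + 1) + 3^3 + 2 —bump→ 4^(4 + 1) + 4^4 + 2 = 1282 —(−1)→ 1281
1281 —HB4→ 4^(4 + 1) + 4^4 + 1 —bump→ 5^(5 + 1) + 5^5 + 1 = 18751 —(−1)→ 18750
18750 —HB5→ 5^(5 + 1) + 5^5 —bump→ 6^(6 + 1) + 6^6 = 326592 —(−1)→ 326591
326591 —HB6→ 6^(6 + 1) + 5·6^5 + 5·6^4 + 5·6^3 + 5·6^2 + 5·6 + 5 —bump→ 7^(7 + 1) + 5·7^5 + 5·7^4 + 5·7^3 + 5·7^2 + 5·7 + 5 = 5862841 —(−1)→ 5862840
5862840 —HB7→ 7^(7 + 1) + 5·7^5 + 5·7^4 + 5·7^3 + 5·7^2 + 5·7 + 4 —bump→ 8^(8 + 1) + 5·8^5 + 5·8^4 + 5·8^3 + 5·8^2 + 5·8 + 4 = 134404972 —(−1)→ 134404971
134404971 —HB8→ 8^(8 + 1) + 5·8^5 + 5·8^4 + 5·8^3 + 5·8^2 + 5·8 + 3 —bump→ 9^(9 + 1) + 5·9^5 + 5·9^4 + 5·9^3 + 5·9^2 + 5·9 + 3 = 3487116549 —(−1)→ 3487116548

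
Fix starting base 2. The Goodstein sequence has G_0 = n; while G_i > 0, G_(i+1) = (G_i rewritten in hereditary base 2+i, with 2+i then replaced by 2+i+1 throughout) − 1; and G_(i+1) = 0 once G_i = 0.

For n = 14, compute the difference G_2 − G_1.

[0] 14 ≡ 2^(2 + 1) + 2^2 + 2 (base 2). Lift 3: 111. −1: 110.
[1] 110 ≡ 3^(3 + 1) + 3^3 + 2 (base 3). Lift 4: 1282. −1: 1281.

1171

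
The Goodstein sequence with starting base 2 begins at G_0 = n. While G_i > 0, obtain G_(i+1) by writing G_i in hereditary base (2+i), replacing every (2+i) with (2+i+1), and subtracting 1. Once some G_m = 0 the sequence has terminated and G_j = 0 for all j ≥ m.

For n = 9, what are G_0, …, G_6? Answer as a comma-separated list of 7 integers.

[0] 9 ≡ 2^(2 + 1) + 1 (base 2). Lift 3: 82. −1: 81.
[1] 81 ≡ 3^(3 + 1) (base 3). Lift 4: 1024. −1: 1023.
[2] 1023 ≡ 3·4^4 + 3·4^3 + 3·4^2 + 3·4 + 3 (base 4). Lift 5: 9843. −1: 9842.
[3] 9842 ≡ 3·5^5 + 3·5^3 + 3·5^2 + 3·5 + 2 (base 5). Lift 6: 140744. −1: 140743.
[4] 140743 ≡ 3·6^6 + 3·6^3 + 3·6^2 + 3·6 + 1 (base 6). Lift 7: 2471827. −1: 2471826.
[5] 2471826 ≡ 3·7^7 + 3·7^3 + 3·7^2 + 3·7 (base 7). Lift 8: 50333400. −1: 50333399.

9, 81, 1023, 9842, 140743, 2471826, 50333399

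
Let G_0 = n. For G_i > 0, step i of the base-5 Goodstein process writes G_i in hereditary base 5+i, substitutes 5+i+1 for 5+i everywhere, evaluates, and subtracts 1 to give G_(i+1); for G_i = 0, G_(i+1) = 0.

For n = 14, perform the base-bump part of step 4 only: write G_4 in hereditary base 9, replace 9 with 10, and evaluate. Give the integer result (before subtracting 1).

20

G_0=14  [base 5] 2·5 + 4  →[5↦6]→  2·6 + 4 = 16  −1 ⇒ G_1=15
G_1=15  [base 6] 2·6 + 3  →[6↦7]→  2·7 + 3 = 17  −1 ⇒ G_2=16
G_2=16  [base 7] 2·7 + 2  →[7↦8]→  2·8 + 2 = 18  −1 ⇒ G_3=17
G_3=17  [base 8] 2·8 + 1  →[8↦9]→  2·9 + 1 = 19  −1 ⇒ G_4=18
G_4=18  [base 9] 2·9  →[9↦10]→  2·10 = 20  −1 ⇒ G_5=19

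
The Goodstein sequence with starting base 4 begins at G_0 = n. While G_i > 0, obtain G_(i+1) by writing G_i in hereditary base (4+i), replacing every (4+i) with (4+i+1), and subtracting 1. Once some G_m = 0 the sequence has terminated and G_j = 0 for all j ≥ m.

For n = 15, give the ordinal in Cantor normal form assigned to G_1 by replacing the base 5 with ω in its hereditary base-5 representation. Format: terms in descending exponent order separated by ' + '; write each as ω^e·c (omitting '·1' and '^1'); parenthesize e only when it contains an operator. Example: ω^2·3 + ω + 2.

(0) 15|_4 = 3·4 + 3 ↦ 3·5 + 3|_5 = 18 ⇒ 17
(1) 17|_5 = 3·5 + 2 ↦ 3·6 + 2|_6 = 20 ⇒ 19

ω·3 + 2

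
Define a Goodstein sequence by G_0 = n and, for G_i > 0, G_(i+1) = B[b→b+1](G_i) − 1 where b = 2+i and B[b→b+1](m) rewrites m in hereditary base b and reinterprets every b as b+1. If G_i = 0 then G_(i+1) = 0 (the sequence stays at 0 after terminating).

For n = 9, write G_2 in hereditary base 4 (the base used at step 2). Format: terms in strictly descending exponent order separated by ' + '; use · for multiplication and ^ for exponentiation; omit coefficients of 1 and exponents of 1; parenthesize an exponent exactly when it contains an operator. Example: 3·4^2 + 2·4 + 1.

i=0: 9 = 2^(2 + 1) + 1 (b=2); 2→3: 3^(3 + 1) + 1 = 82; 82−1 = 81
i=1: 81 = 3^(3 + 1) (b=3); 3→4: 4^(4 + 1) = 1024; 1024−1 = 1023

3·4^4 + 3·4^3 + 3·4^2 + 3·4 + 3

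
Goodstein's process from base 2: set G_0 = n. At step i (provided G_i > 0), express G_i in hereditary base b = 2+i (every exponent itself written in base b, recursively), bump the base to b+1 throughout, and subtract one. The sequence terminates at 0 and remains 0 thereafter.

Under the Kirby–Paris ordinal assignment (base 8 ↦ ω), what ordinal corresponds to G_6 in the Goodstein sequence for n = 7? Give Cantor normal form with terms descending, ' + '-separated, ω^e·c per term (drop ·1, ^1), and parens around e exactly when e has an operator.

base 2: 7 = 2^2 + 2 + 1; at 3: 3^3 + 3 + 1 = 31; next = 30
base 3: 30 = 3^3 + 3; at 4: 4^4 + 4 = 260; next = 259
base 4: 259 = 4^4 + 3; at 5: 5^5 + 3 = 3128; next = 3127
base 5: 3127 = 5^5 + 2; at 6: 6^6 + 2 = 46658; next = 46657
base 6: 46657 = 6^6 + 1; at 7: 7^7 + 1 = 823544; next = 823543
base 7: 823543 = 7^7; at 8: 8^8 = 16777216; next = 16777215
base 8: 16777215 = 7·8^7 + 7·8^6 + 7·8^5 + 7·8^4 + 7·8^3 + 7·8^2 + 7·8 + 7; at 9: 7·9^7 + 7·9^6 + 7·9^5 + 7·9^4 + 7·9^3 + 7·9^2 + 7·9 + 7 = 37665880; next = 37665879

ω^7·7 + ω^6·7 + ω^5·7 + ω^4·7 + ω^3·7 + ω^2·7 + ω·7 + 7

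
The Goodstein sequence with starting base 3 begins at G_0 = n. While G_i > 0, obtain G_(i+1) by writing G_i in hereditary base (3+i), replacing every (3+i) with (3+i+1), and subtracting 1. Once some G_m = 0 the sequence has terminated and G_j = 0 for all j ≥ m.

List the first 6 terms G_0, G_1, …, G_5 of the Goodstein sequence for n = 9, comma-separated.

G_0 = 9. HB_3(9) = 3^2. Bump = 16. G_1 = 15.
G_1 = 15. HB_4(15) = 3·4 + 3. Bump = 18. G_2 = 17.
G_2 = 17. HB_5(17) = 3·5 + 2. Bump = 20. G_3 = 19.
G_3 = 19. HB_6(19) = 3·6 + 1. Bump = 22. G_4 = 21.
G_4 = 21. HB_7(21) = 3·7. Bump = 24. G_5 = 23.

9, 15, 17, 19, 21, 23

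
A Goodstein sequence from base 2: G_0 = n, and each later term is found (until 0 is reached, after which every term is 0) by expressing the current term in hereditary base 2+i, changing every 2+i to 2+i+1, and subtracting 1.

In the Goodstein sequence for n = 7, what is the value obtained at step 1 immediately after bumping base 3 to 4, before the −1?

260

G_0 = 7. HB_2(7) = 2^2 + 2 + 1. Bump = 31. G_1 = 30.
G_1 = 30. HB_3(30) = 3^3 + 3. Bump = 260. G_2 = 259.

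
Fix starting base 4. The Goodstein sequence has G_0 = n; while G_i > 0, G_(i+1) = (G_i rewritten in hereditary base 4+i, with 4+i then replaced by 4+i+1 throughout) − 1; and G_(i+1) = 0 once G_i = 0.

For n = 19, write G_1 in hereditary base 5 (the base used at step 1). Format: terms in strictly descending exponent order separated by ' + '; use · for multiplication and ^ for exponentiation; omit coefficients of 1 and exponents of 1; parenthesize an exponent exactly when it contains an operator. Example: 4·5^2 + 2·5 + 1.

5^2 + 2

G_0 = 19. HB_4(19) = 4^2 + 3. Bump = 28. G_1 = 27.
G_1 = 27. HB_5(27) = 5^2 + 2. Bump = 38. G_2 = 37.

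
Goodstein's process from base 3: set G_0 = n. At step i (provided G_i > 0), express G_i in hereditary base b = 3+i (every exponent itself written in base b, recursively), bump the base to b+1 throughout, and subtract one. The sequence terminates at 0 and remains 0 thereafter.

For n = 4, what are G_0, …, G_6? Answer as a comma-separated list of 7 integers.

i=0: 4 = 3 + 1 (b=3); 3→4: 4 + 1 = 5; 5−1 = 4
i=1: 4 = 4 (b=4); 4→5: 5 = 5; 5−1 = 4
i=2: 4 = 4 (b=5); 5→6: 4 = 4; 4−1 = 3
i=3: 3 = 3 (b=6); 6→7: 3 = 3; 3−1 = 2
i=4: 2 = 2 (b=7); 7→8: 2 = 2; 2−1 = 1
i=5: 1 = 1 (b=8); 8→9: 1 = 1; 1−1 = 0

4, 4, 4, 3, 2, 1, 0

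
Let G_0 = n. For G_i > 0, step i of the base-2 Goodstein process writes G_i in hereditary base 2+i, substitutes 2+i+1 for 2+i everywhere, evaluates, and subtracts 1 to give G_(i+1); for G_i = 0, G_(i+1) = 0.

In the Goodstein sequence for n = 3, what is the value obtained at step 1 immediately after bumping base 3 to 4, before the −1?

step 0: 3 = 2 + 1; sub 3 for 2: 3 + 1; = 4; G_1 = 4−1 = 3
step 1: 3 = 3; sub 4 for 3: 4; = 4; G_2 = 4−1 = 3

4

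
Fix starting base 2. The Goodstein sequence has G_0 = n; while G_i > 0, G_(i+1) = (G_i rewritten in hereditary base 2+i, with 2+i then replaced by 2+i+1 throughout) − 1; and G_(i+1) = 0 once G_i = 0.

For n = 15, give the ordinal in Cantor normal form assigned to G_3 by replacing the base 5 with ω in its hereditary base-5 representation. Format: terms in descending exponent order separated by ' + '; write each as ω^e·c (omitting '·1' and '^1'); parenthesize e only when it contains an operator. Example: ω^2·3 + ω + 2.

ω^(ω + 1) + ω^ω + 2

step 0: 15 = 2^(2 + 1) + 2^2 + 2 + 1; sub 3 for 2: 3^(3 + 1) + 3^3 + 3 + 1; = 112; G_1 = 112−1 = 111
step 1: 111 = 3^(3 + 1) + 3^3 + 3; sub 4 for 3: 4^(4 + 1) + 4^4 + 4; = 1284; G_2 = 1284−1 = 1283
step 2: 1283 = 4^(4 + 1) + 4^4 + 3; sub 5 for 4: 5^(5 + 1) + 5^5 + 3; = 18753; G_3 = 18753−1 = 18752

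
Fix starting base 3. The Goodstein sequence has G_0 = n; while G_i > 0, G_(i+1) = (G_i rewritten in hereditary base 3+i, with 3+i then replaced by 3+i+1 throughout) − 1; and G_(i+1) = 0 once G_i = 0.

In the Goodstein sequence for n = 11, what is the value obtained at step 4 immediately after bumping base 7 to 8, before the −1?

(0) 11|_3 = 3^2 + 2 ↦ 4^2 + 2|_4 = 18 ⇒ 17
(1) 17|_4 = 4^2 + 1 ↦ 5^2 + 1|_5 = 26 ⇒ 25
(2) 25|_5 = 5^2 ↦ 6^2|_6 = 36 ⇒ 35
(3) 35|_6 = 5·6 + 5 ↦ 5·7 + 5|_7 = 40 ⇒ 39
(4) 39|_7 = 5·7 + 4 ↦ 5·8 + 4|_8 = 44 ⇒ 43

44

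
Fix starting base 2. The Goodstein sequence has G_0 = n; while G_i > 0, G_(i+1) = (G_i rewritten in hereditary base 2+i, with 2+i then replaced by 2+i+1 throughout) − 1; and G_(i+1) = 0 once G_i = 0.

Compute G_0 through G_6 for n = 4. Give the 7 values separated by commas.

step 0: 4 = 2^2; sub 3 for 2: 3^3; = 27; G_1 = 27−1 = 26
step 1: 26 = 2·3^2 + 2·3 + 2; sub 4 for 3: 2·4^2 + 2·4 + 2; = 42; G_2 = 42−1 = 41
step 2: 41 = 2·4^2 + 2·4 + 1; sub 5 for 4: 2·5^2 + 2·5 + 1; = 61; G_3 = 61−1 = 60
step 3: 60 = 2·5^2 + 2·5; sub 6 for 5: 2·6^2 + 2·6; = 84; G_4 = 84−1 = 83
step 4: 83 = 2·6^2 + 6 + 5; sub 7 for 6: 2·7^2 + 7 + 5; = 110; G_5 = 110−1 = 109
step 5: 109 = 2·7^2 + 7 + 4; sub 8 for 7: 2·8^2 + 8 + 4; = 140; G_6 = 140−1 = 139

4, 26, 41, 60, 83, 109, 139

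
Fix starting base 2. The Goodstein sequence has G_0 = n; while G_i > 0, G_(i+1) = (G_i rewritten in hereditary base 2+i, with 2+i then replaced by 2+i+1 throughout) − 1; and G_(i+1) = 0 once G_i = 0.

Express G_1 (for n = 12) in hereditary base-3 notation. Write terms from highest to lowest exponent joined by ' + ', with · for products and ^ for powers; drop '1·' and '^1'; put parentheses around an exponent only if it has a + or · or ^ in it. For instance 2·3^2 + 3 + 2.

3^(3 + 1) + 2·3^2 + 2·3 + 2

12 —HB2→ 2^(2 + 1) + 2^2 —bump→ 3^(3 + 1) + 3^3 = 108 —(−1)→ 107
107 —HB3→ 3^(3 + 1) + 2·3^2 + 2·3 + 2 —bump→ 4^(4 + 1) + 2·4^2 + 2·4 + 2 = 1066 —(−1)→ 1065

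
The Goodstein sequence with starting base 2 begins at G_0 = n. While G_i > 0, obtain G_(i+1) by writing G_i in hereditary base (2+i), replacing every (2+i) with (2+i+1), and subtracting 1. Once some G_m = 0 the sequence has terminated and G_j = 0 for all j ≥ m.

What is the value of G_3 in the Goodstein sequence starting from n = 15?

15 —HB2→ 2^(2 + 1) + 2^2 + 2 + 1 —bump→ 3^(3 + 1) + 3^3 + 3 + 1 = 112 —(−1)→ 111
111 —HB3→ 3^(3 + 1) + 3^3 + 3 —bump→ 4^(4 + 1) + 4^4 + 4 = 1284 —(−1)→ 1283
1283 —HB4→ 4^(4 + 1) + 4^4 + 3 —bump→ 5^(5 + 1) + 5^5 + 3 = 18753 —(−1)→ 18752

18752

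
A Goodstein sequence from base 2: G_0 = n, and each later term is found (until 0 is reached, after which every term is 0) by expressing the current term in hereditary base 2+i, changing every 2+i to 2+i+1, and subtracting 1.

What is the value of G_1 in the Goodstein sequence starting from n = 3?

3 —HB2→ 2 + 1 —bump→ 3 + 1 = 4 —(−1)→ 3
3 —HB3→ 3 —bump→ 4 = 4 —(−1)→ 3

3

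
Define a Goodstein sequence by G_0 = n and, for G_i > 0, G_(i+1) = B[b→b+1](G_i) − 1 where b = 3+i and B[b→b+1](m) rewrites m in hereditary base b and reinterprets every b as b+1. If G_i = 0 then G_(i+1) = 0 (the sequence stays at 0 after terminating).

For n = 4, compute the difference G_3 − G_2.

-1

G_0 = 4. HB_3(4) = 3 + 1. Bump = 5. G_1 = 4.
G_1 = 4. HB_4(4) = 4. Bump = 5. G_2 = 4.
G_2 = 4. HB_5(4) = 4. Bump = 4. G_3 = 3.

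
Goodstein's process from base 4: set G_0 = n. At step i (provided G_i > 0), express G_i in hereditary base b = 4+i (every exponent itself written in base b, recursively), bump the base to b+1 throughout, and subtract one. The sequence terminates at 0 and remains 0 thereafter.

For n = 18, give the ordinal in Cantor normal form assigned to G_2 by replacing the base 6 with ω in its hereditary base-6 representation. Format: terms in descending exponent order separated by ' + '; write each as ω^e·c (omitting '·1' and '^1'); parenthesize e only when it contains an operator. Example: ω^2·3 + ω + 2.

ω^2

G_0 = 18. HB_4(18) = 4^2 + 2. Bump = 27. G_1 = 26.
G_1 = 26. HB_5(26) = 5^2 + 1. Bump = 37. G_2 = 36.
G_2 = 36. HB_6(36) = 6^2. Bump = 49. G_3 = 48.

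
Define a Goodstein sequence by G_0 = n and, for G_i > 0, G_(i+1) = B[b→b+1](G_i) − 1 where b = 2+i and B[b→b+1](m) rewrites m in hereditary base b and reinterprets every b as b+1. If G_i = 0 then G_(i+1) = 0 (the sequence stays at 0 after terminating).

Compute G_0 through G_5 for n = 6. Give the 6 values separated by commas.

6, 29, 257, 3125, 46655, 98039

6 —HB2→ 2^2 + 2 —bump→ 3^3 + 3 = 30 —(−1)→ 29
29 —HB3→ 3^3 + 2 —bump→ 4^4 + 2 = 258 —(−1)→ 257
257 —HB4→ 4^4 + 1 —bump→ 5^5 + 1 = 3126 —(−1)→ 3125
3125 —HB5→ 5^5 —bump→ 6^6 = 46656 —(−1)→ 46655
46655 —HB6→ 5·6^5 + 5·6^4 + 5·6^3 + 5·6^2 + 5·6 + 5 —bump→ 5·7^5 + 5·7^4 + 5·7^3 + 5·7^2 + 5·7 + 5 = 98040 —(−1)→ 98039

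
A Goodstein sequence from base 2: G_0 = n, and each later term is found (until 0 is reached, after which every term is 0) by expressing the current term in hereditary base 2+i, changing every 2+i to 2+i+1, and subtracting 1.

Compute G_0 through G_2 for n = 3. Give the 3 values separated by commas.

i=0: 3 = 2 + 1 (b=2); 2→3: 3 + 1 = 4; 4−1 = 3
i=1: 3 = 3 (b=3); 3→4: 4 = 4; 4−1 = 3

3, 3, 3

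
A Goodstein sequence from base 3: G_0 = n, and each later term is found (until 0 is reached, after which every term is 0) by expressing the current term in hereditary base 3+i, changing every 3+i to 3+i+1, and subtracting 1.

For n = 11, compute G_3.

35

G_0=11  [base 3] 3^2 + 2  →[3↦4]→  4^2 + 2 = 18  −1 ⇒ G_1=17
G_1=17  [base 4] 4^2 + 1  →[4↦5]→  5^2 + 1 = 26  −1 ⇒ G_2=25
G_2=25  [base 5] 5^2  →[5↦6]→  6^2 = 36  −1 ⇒ G_3=35
G_3=35  [base 6] 5·6 + 5  →[6↦7]→  5·7 + 5 = 40  −1 ⇒ G_4=39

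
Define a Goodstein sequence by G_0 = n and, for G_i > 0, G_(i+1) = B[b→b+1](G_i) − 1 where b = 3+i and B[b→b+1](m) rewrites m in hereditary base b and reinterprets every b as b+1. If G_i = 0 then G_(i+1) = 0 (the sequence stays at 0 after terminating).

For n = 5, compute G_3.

5

(0) 5|_3 = 3 + 2 ↦ 4 + 2|_4 = 6 ⇒ 5
(1) 5|_4 = 4 + 1 ↦ 5 + 1|_5 = 6 ⇒ 5
(2) 5|_5 = 5 ↦ 6|_6 = 6 ⇒ 5
(3) 5|_6 = 5 ↦ 5|_7 = 5 ⇒ 4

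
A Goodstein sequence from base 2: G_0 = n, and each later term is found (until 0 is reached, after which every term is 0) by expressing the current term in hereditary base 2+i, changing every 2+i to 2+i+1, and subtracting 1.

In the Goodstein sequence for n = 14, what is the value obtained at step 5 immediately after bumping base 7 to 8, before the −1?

134404972

G_0=14  [base 2] 2^(2 + 1) + 2^2 + 2  →[2↦3]→  3^(3 + 1) + 3^3 + 3 = 111  −1 ⇒ G_1=110
G_1=110  [base 3] 3^(3 + 1) + 3^3 + 2  →[3↦4]→  4^(4 + 1) + 4^4 + 2 = 1282  −1 ⇒ G_2=1281
G_2=1281  [base 4] 4^(4 + 1) + 4^4 + 1  →[4↦5]→  5^(5 + 1) + 5^5 + 1 = 18751  −1 ⇒ G_3=18750
G_3=18750  [base 5] 5^(5 + 1) + 5^5  →[5↦6]→  6^(6 + 1) + 6^6 = 326592  −1 ⇒ G_4=326591
G_4=326591  [base 6] 6^(6 + 1) + 5·6^5 + 5·6^4 + 5·6^3 + 5·6^2 + 5·6 + 5  →[6↦7]→  7^(7 + 1) + 5·7^5 + 5·7^4 + 5·7^3 + 5·7^2 + 5·7 + 5 = 5862841  −1 ⇒ G_5=5862840
G_5=5862840  [base 7] 7^(7 + 1) + 5·7^5 + 5·7^4 + 5·7^3 + 5·7^2 + 5·7 + 4  →[7↦8]→  8^(8 + 1) + 5·8^5 + 5·8^4 + 5·8^3 + 5·8^2 + 5·8 + 4 = 134404972  −1 ⇒ G_6=134404971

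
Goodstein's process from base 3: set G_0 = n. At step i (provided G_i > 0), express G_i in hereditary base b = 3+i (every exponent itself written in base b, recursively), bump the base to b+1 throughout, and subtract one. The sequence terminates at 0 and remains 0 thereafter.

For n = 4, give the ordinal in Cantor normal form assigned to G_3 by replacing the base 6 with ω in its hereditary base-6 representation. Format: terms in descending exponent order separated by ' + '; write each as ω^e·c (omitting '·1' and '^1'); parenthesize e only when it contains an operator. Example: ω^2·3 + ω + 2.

G_0=4  [base 3] 3 + 1  →[3↦4]→  4 + 1 = 5  −1 ⇒ G_1=4
G_1=4  [base 4] 4  →[4↦5]→  5 = 5  −1 ⇒ G_2=4
G_2=4  [base 5] 4  →[5↦6]→  4 = 4  −1 ⇒ G_3=3

3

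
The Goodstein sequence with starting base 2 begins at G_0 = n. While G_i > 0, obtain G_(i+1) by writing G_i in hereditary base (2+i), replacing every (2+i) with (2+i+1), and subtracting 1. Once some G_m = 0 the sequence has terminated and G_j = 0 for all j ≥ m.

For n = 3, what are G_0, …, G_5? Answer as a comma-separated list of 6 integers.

3, 3, 3, 2, 1, 0

(0) 3|_2 = 2 + 1 ↦ 3 + 1|_3 = 4 ⇒ 3
(1) 3|_3 = 3 ↦ 4|_4 = 4 ⇒ 3
(2) 3|_4 = 3 ↦ 3|_5 = 3 ⇒ 2
(3) 2|_5 = 2 ↦ 2|_6 = 2 ⇒ 1
(4) 1|_6 = 1 ↦ 1|_7 = 1 ⇒ 0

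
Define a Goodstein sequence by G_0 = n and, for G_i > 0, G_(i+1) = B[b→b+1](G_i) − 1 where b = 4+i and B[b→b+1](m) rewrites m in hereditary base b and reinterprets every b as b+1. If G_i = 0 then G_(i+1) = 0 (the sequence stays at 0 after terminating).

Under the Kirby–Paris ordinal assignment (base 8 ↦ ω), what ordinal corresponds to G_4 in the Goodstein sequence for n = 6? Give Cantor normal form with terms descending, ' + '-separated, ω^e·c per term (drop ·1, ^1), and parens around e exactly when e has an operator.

5

(0) 6|_4 = 4 + 2 ↦ 5 + 2|_5 = 7 ⇒ 6
(1) 6|_5 = 5 + 1 ↦ 6 + 1|_6 = 7 ⇒ 6
(2) 6|_6 = 6 ↦ 7|_7 = 7 ⇒ 6
(3) 6|_7 = 6 ↦ 6|_8 = 6 ⇒ 5
(4) 5|_8 = 5 ↦ 5|_9 = 5 ⇒ 4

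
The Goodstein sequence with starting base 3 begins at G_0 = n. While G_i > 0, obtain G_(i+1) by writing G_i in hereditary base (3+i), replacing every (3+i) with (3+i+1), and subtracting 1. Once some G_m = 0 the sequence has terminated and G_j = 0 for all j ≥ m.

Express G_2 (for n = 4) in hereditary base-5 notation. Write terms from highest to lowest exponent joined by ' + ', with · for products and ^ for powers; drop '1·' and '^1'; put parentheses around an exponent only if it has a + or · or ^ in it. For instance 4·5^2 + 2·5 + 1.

4

(0) 4|_3 = 3 + 1 ↦ 4 + 1|_4 = 5 ⇒ 4
(1) 4|_4 = 4 ↦ 5|_5 = 5 ⇒ 4
(2) 4|_5 = 4 ↦ 4|_6 = 4 ⇒ 3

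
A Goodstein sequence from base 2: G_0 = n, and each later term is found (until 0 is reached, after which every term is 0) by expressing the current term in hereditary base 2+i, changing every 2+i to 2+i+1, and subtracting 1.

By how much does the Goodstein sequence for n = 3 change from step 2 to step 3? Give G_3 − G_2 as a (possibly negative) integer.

G_0 = 3. HB_2(3) = 2 + 1. Bump = 4. G_1 = 3.
G_1 = 3. HB_3(3) = 3. Bump = 4. G_2 = 3.
G_2 = 3. HB_4(3) = 3. Bump = 3. G_3 = 2.

-1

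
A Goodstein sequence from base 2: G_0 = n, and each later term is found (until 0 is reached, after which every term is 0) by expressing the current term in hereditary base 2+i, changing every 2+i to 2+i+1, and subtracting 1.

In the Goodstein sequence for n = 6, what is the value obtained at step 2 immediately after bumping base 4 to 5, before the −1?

step 0: 6 = 2^2 + 2; sub 3 for 2: 3^3 + 3; = 30; G_1 = 30−1 = 29
step 1: 29 = 3^3 + 2; sub 4 for 3: 4^4 + 2; = 258; G_2 = 258−1 = 257
step 2: 257 = 4^4 + 1; sub 5 for 4: 5^5 + 1; = 3126; G_3 = 3126−1 = 3125

3126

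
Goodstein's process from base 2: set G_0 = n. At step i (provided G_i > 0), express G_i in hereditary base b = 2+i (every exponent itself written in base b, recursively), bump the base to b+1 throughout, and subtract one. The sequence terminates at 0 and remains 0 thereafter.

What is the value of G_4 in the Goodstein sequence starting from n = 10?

279935

[0] 10 ≡ 2^(2 + 1) + 2 (base 2). Lift 3: 84. −1: 83.
[1] 83 ≡ 3^(3 + 1) + 2 (base 3). Lift 4: 1026. −1: 1025.
[2] 1025 ≡ 4^(4 + 1) + 1 (base 4). Lift 5: 15626. −1: 15625.
[3] 15625 ≡ 5^(5 + 1) (base 5). Lift 6: 279936. −1: 279935.
[4] 279935 ≡ 5·6^6 + 5·6^5 + 5·6^4 + 5·6^3 + 5·6^2 + 5·6 + 5 (base 6). Lift 7: 4215755. −1: 4215754.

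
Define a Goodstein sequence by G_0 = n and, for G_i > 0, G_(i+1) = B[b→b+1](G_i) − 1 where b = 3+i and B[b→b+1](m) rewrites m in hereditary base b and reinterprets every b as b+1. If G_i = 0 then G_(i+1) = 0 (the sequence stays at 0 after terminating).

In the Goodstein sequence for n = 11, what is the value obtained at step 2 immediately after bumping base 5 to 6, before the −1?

step 0: 11 = 3^2 + 2; sub 4 for 3: 4^2 + 2; = 18; G_1 = 18−1 = 17
step 1: 17 = 4^2 + 1; sub 5 for 4: 5^2 + 1; = 26; G_2 = 26−1 = 25

36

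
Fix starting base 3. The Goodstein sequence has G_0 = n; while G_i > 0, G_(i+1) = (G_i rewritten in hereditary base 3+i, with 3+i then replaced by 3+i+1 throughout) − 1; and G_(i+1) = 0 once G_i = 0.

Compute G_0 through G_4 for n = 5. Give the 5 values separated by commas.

5 —HB3→ 3 + 2 —bump→ 4 + 2 = 6 —(−1)→ 5
5 —HB4→ 4 + 1 —bump→ 5 + 1 = 6 —(−1)→ 5
5 —HB5→ 5 —bump→ 6 = 6 —(−1)→ 5
5 —HB6→ 5 —bump→ 5 = 5 —(−1)→ 4

5, 5, 5, 5, 4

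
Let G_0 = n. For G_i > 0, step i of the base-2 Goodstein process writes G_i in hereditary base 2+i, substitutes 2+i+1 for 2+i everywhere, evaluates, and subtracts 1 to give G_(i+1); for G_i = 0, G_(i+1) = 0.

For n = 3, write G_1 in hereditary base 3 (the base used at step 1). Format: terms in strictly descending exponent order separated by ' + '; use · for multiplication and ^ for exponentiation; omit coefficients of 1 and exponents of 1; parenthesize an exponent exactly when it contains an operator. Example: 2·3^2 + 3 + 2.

3 —HB2→ 2 + 1 —bump→ 3 + 1 = 4 —(−1)→ 3
3 —HB3→ 3 —bump→ 4 = 4 —(−1)→ 3

3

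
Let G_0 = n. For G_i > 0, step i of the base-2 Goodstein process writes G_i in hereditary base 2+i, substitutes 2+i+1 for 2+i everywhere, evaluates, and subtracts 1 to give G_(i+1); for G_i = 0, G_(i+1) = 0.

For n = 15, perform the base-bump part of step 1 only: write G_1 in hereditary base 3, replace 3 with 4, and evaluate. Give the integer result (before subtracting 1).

step 0: 15 = 2^(2 + 1) + 2^2 + 2 + 1; sub 3 for 2: 3^(3 + 1) + 3^3 + 3 + 1; = 112; G_1 = 112−1 = 111
step 1: 111 = 3^(3 + 1) + 3^3 + 3; sub 4 for 3: 4^(4 + 1) + 4^4 + 4; = 1284; G_2 = 1284−1 = 1283

1284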